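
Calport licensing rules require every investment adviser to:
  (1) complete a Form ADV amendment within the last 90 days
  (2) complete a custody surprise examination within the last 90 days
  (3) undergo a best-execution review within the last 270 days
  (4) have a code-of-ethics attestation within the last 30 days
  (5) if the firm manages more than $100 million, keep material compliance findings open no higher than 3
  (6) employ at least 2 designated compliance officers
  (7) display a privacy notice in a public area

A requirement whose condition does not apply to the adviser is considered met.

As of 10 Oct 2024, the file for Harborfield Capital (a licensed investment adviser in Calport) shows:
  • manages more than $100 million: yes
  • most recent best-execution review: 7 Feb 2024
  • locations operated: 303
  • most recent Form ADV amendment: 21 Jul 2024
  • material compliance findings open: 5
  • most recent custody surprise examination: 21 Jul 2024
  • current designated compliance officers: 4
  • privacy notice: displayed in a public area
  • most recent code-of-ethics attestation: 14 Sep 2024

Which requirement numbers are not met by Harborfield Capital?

1. Form ADV amendment 81 days ago vs limit 90 → met
2. custody surprise examination 81 days ago vs limit 90 → met
3. best-execution review 246 days ago vs limit 270 → met
4. code-of-ethics attestation 26 days ago vs limit 30 → met
5. condition 'manages more than $100 million' holds; material compliance findings open 5 > 3 → not met
6. designated compliance officers 4 ≥ 2 → met
7. privacy notice present → met
Not met: 5

5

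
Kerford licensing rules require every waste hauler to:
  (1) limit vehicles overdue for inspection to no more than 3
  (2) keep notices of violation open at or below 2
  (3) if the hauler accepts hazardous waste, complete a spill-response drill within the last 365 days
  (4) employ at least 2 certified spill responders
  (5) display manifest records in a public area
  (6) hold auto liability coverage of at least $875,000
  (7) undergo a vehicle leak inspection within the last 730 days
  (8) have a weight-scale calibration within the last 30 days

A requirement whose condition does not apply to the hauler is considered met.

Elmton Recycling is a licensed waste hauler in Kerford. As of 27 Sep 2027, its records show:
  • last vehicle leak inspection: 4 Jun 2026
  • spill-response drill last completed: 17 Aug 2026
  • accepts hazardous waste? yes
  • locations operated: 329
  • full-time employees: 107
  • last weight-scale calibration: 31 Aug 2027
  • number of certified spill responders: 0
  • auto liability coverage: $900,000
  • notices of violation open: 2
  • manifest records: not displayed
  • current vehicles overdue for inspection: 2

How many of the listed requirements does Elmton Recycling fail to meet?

3

1. vehicles overdue for inspection 2 ≤ 3 → met
2. notices of violation open 2 ≤ 2 → met
3. condition 'accepts hazardous waste' holds; spill-response drill 406 days ago vs limit 365 → not met
4. certified spill responders 0 < 2 → not met
5. manifest records absent → not met
6. auto liability coverage $900,000 ≥ $875,000 → met
7. vehicle leak inspection 480 days ago vs limit 730 → met
8. weight-scale calibration 27 days ago vs limit 30 → met
Not met: 3 of 8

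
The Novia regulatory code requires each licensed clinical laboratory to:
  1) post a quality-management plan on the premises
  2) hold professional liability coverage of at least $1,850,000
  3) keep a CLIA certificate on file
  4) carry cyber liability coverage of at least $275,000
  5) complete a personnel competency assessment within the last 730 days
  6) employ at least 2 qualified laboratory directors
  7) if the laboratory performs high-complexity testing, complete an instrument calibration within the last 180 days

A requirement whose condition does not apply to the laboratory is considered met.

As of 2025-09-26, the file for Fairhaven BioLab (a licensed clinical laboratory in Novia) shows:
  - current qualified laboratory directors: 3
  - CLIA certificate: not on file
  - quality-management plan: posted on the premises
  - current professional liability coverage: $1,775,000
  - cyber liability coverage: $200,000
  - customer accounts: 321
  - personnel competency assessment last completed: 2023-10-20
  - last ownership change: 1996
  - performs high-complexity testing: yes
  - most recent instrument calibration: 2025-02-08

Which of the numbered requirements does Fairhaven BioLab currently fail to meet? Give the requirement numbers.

2, 3, 4, 7

1. quality-management plan present → met
2. professional liability coverage $1,775,000 < $1,850,000 → not met
3. CLIA certificate absent → not met
4. cyber liability coverage $200,000 < $275,000 → not met
5. personnel competency assessment 707 days ago vs limit 730 → met
6. qualified laboratory directors 3 ≥ 2 → met
7. condition 'performs high-complexity testing' holds; instrument calibration 230 days ago vs limit 180 → not met
Not met: 2, 3, 4, 7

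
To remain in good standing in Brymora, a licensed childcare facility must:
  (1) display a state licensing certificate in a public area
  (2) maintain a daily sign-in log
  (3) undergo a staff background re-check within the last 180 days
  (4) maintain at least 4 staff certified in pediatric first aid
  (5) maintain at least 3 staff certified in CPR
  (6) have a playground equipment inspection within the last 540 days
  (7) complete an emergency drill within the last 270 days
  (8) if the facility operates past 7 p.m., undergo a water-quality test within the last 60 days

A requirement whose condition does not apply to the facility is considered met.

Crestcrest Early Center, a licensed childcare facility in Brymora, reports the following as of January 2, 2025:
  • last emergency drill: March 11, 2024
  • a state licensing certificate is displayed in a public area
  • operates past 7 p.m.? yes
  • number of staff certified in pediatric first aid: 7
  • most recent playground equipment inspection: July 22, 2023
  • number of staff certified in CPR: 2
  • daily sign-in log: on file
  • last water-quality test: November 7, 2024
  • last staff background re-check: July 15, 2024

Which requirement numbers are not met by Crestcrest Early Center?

5, 7

1. state licensing certificate present → met
2. daily sign-in log present → met
3. staff background re-check 171 days ago vs limit 180 → met
4. staff certified in pediatric first aid 7 ≥ 4 → met
5. staff certified in CPR 2 < 3 → not met
6. playground equipment inspection 530 days ago vs limit 540 → met
7. emergency drill 297 days ago vs limit 270 → not met
8. condition 'operates past 7 p.m.' holds; water-quality test 56 days ago vs limit 60 → met
Not met: 5, 7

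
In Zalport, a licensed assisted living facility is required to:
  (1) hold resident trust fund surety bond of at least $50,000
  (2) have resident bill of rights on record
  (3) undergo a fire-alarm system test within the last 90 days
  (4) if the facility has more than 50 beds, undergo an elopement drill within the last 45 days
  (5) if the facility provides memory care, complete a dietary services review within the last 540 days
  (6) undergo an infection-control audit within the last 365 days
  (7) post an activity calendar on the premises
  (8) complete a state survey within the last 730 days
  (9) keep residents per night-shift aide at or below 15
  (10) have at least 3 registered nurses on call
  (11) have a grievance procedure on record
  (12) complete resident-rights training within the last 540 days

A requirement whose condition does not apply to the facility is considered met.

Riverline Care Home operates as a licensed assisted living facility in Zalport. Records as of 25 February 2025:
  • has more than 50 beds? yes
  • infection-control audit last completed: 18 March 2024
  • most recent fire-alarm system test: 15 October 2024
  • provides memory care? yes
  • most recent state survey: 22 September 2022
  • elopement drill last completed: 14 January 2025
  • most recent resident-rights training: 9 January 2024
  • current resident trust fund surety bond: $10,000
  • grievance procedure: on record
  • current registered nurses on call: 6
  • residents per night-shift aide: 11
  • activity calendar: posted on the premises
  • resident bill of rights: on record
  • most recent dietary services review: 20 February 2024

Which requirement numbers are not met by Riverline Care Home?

1, 3, 8

1. resident trust fund surety bond $10,000 < $50,000 → not met
2. resident bill of rights present → met
3. fire-alarm system test 133 days ago vs limit 90 → not met
4. condition 'has more than 50 beds' holds; elopement drill 42 days ago vs limit 45 → met
5. condition 'provides memory care' holds; dietary services review 371 days ago vs limit 540 → met
6. infection-control audit 344 days ago vs limit 365 → met
7. activity calendar present → met
8. state survey 887 days ago vs limit 730 → not met
9. residents per night-shift aide 11 ≤ 15 → met
10. registered nurses on call 6 ≥ 3 → met
11. grievance procedure present → met
12. resident-rights training 413 days ago vs limit 540 → met
Not met: 1, 3, 8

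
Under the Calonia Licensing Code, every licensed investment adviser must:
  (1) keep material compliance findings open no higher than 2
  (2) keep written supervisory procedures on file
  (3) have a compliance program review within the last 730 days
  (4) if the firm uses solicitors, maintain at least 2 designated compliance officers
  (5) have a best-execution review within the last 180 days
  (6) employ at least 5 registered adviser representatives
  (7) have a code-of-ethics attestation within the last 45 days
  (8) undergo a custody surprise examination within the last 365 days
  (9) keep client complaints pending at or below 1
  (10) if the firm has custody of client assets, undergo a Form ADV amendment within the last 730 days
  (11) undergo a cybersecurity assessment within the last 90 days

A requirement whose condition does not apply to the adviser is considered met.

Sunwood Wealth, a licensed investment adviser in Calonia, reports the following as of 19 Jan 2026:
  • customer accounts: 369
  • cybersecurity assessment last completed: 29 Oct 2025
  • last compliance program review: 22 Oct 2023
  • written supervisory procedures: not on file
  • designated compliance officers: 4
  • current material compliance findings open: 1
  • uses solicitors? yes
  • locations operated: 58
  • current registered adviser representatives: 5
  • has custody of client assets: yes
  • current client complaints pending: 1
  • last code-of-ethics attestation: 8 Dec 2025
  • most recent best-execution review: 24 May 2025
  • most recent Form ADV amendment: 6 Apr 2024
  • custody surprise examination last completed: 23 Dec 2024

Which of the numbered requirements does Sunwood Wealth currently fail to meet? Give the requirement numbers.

1. material compliance findings open 1 ≤ 2 → met
2. written supervisory procedures absent → not met
3. compliance program review 820 days ago vs limit 730 → not met
4. condition 'uses solicitors' holds; designated compliance officers 4 ≥ 2 → met
5. best-execution review 240 days ago vs limit 180 → not met
6. registered adviser representatives 5 ≥ 5 → met
7. code-of-ethics attestation 42 days ago vs limit 45 → met
8. custody surprise examination 392 days ago vs limit 365 → not met
9. client complaints pending 1 ≤ 1 → met
10. condition 'has custody of client assets' holds; Form ADV amendment 653 days ago vs limit 730 → met
11. cybersecurity assessment 82 days ago vs limit 90 → met
Not met: 2, 3, 5, 8

2, 3, 5, 8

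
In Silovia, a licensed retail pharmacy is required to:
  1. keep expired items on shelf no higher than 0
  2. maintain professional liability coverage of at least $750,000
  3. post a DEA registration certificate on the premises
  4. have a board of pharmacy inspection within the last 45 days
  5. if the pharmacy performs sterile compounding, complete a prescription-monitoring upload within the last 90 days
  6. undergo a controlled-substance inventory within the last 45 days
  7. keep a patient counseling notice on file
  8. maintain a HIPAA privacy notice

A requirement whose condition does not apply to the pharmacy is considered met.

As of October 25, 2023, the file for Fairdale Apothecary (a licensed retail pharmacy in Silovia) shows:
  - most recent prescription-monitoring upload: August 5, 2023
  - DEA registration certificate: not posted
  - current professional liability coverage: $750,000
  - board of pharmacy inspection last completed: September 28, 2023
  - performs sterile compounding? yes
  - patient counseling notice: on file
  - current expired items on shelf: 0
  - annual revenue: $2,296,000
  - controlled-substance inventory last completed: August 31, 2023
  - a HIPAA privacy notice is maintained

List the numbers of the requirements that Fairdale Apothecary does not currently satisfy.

1. expired items on shelf 0 ≤ 0 → met
2. professional liability coverage $750,000 ≥ $750,000 → met
3. DEA registration certificate absent → not met
4. board of pharmacy inspection 27 days ago vs limit 45 → met
5. condition 'performs sterile compounding' holds; prescription-monitoring upload 81 days ago vs limit 90 → met
6. controlled-substance inventory 55 days ago vs limit 45 → not met
7. patient counseling notice present → met
8. HIPAA privacy notice present → met
Not met: 3, 6

3, 6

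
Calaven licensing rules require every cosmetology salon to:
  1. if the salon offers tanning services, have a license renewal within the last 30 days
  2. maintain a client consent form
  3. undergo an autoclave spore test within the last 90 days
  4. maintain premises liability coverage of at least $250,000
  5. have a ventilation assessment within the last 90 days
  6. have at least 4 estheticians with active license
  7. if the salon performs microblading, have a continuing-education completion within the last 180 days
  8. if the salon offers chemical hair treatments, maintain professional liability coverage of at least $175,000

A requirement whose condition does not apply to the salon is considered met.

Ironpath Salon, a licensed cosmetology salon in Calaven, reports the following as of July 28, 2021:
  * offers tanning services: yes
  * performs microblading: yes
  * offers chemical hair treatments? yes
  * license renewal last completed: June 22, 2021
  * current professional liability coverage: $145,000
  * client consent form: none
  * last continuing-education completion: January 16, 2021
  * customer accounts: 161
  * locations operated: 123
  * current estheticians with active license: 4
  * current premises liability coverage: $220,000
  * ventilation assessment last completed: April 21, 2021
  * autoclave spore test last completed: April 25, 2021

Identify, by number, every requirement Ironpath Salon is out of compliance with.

1. condition 'offers tanning services' holds; license renewal 36 days ago vs limit 30 → not met
2. client consent form absent → not met
3. autoclave spore test 94 days ago vs limit 90 → not met
4. premises liability coverage $220,000 < $250,000 → not met
5. ventilation assessment 98 days ago vs limit 90 → not met
6. estheticians with active license 4 ≥ 4 → met
7. condition 'performs microblading' holds; continuing-education completion 193 days ago vs limit 180 → not met
8. condition 'offers chemical hair treatments' holds; professional liability coverage $145,000 < $175,000 → not met
Not met: 1, 2, 3, 4, 5, 7, 8

1, 2, 3, 4, 5, 7, 8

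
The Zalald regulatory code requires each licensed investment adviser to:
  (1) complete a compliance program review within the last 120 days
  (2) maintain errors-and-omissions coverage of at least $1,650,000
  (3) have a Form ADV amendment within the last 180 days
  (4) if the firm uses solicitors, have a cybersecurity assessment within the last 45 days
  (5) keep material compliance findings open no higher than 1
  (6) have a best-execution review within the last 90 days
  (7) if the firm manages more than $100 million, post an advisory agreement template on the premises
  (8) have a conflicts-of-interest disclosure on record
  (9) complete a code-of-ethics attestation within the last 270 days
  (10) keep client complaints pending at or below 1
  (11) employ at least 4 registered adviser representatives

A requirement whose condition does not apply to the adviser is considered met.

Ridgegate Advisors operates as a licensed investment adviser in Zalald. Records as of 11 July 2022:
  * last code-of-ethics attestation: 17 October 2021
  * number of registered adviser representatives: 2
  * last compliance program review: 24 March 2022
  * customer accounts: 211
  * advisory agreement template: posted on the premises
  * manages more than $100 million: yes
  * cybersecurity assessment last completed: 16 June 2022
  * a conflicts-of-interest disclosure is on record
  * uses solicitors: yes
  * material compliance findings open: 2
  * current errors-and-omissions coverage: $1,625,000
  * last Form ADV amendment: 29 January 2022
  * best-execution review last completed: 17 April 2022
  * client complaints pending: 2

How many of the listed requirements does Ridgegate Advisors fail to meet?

1. compliance program review 109 days ago vs limit 120 → met
2. errors-and-omissions coverage $1,625,000 < $1,650,000 → not met
3. Form ADV amendment 163 days ago vs limit 180 → met
4. condition 'uses solicitors' holds; cybersecurity assessment 25 days ago vs limit 45 → met
5. material compliance findings open 2 > 1 → not met
6. best-execution review 85 days ago vs limit 90 → met
7. condition 'manages more than $100 million' holds; advisory agreement template present → met
8. conflicts-of-interest disclosure present → met
9. code-of-ethics attestation 267 days ago vs limit 270 → met
10. client complaints pending 2 > 1 → not met
11. registered adviser representatives 2 < 4 → not met
Not met: 4 of 11

4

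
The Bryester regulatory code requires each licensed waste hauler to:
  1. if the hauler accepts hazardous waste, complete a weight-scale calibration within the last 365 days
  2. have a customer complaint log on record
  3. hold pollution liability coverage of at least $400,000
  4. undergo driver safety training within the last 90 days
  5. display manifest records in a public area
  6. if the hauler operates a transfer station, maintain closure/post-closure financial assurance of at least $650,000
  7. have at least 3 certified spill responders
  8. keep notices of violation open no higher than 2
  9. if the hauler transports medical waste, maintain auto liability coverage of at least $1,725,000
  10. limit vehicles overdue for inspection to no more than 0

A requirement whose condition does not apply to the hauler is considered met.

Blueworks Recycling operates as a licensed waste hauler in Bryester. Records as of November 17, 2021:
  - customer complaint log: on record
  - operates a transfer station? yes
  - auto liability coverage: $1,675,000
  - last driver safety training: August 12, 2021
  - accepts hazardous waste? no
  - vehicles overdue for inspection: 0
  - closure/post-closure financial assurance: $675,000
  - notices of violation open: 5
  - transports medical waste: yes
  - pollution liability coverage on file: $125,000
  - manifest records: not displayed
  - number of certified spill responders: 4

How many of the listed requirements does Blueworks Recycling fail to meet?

5

1. condition 'accepts hazardous waste' does not hold → requirement n/a → met
2. customer complaint log present → met
3. pollution liability coverage $125,000 < $400,000 → not met
4. driver safety training 97 days ago vs limit 90 → not met
5. manifest records absent → not met
6. condition 'operates a transfer station' holds; closure/post-closure financial assurance $675,000 ≥ $650,000 → met
7. certified spill responders 4 ≥ 3 → met
8. notices of violation open 5 > 2 → not met
9. condition 'transports medical waste' holds; auto liability coverage $1,675,000 < $1,725,000 → not met
10. vehicles overdue for inspection 0 ≤ 0 → met
Not met: 5 of 10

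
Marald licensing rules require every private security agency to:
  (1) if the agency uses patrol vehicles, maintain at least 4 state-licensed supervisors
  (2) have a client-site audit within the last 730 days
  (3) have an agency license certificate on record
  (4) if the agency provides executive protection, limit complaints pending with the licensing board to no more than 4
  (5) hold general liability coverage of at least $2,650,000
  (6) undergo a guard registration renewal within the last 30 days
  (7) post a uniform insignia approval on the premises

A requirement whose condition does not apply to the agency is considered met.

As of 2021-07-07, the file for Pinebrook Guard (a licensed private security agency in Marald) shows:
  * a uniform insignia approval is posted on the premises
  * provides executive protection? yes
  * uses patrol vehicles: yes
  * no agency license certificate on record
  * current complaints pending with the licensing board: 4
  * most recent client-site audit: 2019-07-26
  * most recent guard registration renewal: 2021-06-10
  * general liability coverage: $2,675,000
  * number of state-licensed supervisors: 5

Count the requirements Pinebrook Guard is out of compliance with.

1. condition 'uses patrol vehicles' holds; state-licensed supervisors 5 ≥ 4 → met
2. client-site audit 712 days ago vs limit 730 → met
3. agency license certificate absent → not met
4. condition 'provides executive protection' holds; complaints pending with the licensing board 4 ≤ 4 → met
5. general liability coverage $2,675,000 ≥ $2,650,000 → met
6. guard registration renewal 27 days ago vs limit 30 → met
7. uniform insignia approval present → met
Not met: 1 of 7

1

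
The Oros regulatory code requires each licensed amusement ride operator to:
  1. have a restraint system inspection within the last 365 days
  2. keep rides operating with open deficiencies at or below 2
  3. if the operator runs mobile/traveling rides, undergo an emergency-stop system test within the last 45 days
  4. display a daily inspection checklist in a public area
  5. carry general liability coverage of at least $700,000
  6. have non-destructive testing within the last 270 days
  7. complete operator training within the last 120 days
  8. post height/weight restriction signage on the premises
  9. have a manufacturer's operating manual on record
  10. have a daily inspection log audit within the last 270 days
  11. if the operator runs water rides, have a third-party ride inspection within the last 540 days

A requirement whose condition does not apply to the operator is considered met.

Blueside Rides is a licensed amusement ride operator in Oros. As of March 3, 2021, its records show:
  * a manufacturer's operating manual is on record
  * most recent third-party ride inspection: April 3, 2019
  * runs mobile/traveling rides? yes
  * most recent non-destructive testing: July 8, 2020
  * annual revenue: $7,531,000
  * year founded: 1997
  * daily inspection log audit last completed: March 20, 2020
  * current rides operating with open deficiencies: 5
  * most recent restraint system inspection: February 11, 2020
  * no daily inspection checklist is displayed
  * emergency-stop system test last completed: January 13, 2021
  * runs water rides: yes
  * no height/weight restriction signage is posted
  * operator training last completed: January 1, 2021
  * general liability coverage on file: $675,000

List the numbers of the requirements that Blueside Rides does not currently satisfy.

1. restraint system inspection 386 days ago vs limit 365 → not met
2. rides operating with open deficiencies 5 > 2 → not met
3. condition 'runs mobile/traveling rides' holds; emergency-stop system test 49 days ago vs limit 45 → not met
4. daily inspection checklist absent → not met
5. general liability coverage $675,000 < $700,000 → not met
6. non-destructive testing 238 days ago vs limit 270 → met
7. operator training 61 days ago vs limit 120 → met
8. height/weight restriction signage absent → not met
9. manufacturer's operating manual present → met
10. daily inspection log audit 348 days ago vs limit 270 → not met
11. condition 'runs water rides' holds; third-party ride inspection 700 days ago vs limit 540 → not met
Not met: 1, 2, 3, 4, 5, 8, 10, 11

1, 2, 3, 4, 5, 8, 10, 11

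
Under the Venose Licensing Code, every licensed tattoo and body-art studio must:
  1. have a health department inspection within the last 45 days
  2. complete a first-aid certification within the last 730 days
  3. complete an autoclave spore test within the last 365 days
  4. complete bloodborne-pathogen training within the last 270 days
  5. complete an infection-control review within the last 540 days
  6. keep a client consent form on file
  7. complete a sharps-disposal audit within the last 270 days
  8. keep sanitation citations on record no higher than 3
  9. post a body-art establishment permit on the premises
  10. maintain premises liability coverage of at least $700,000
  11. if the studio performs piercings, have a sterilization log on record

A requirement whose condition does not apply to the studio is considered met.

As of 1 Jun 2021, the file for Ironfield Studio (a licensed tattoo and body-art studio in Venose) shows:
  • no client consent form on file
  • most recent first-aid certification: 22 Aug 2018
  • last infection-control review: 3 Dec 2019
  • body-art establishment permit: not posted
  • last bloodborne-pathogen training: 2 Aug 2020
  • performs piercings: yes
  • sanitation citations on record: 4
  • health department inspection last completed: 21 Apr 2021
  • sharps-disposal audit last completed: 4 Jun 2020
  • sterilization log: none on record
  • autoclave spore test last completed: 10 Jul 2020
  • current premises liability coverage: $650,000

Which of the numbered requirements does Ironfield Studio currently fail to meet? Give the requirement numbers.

1. health department inspection 41 days ago vs limit 45 → met
2. first-aid certification 1014 days ago vs limit 730 → not met
3. autoclave spore test 326 days ago vs limit 365 → met
4. bloodborne-pathogen training 303 days ago vs limit 270 → not met
5. infection-control review 546 days ago vs limit 540 → not met
6. client consent form absent → not met
7. sharps-disposal audit 362 days ago vs limit 270 → not met
8. sanitation citations on record 4 > 3 → not met
9. body-art establishment permit absent → not met
10. premises liability coverage $650,000 < $700,000 → not met
11. condition 'performs piercings' holds; sterilization log absent → not met
Not met: 2, 4, 5, 6, 7, 8, 9, 10, 11

2, 4, 5, 6, 7, 8, 9, 10, 11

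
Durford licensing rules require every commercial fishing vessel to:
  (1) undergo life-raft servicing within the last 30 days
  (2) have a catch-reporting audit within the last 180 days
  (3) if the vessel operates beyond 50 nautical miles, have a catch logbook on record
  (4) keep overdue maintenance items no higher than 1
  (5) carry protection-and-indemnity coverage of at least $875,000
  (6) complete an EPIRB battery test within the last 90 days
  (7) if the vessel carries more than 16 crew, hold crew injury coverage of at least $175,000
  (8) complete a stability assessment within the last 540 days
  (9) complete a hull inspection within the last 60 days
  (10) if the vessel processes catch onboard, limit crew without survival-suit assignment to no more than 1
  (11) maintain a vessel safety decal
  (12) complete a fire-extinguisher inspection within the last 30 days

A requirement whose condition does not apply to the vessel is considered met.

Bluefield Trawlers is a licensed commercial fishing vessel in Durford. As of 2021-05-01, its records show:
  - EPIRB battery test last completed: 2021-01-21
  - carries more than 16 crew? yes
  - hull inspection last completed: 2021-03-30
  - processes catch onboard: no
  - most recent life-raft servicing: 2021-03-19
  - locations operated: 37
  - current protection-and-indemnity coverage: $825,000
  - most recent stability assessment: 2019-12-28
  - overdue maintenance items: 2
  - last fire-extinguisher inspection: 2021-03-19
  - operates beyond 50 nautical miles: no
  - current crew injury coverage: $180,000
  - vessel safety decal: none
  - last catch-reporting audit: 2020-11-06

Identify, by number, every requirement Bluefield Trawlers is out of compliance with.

1. life-raft servicing 43 days ago vs limit 30 → not met
2. catch-reporting audit 176 days ago vs limit 180 → met
3. condition 'operates beyond 50 nautical miles' does not hold → requirement n/a → met
4. overdue maintenance items 2 > 1 → not met
5. protection-and-indemnity coverage $825,000 < $875,000 → not met
6. EPIRB battery test 100 days ago vs limit 90 → not met
7. condition 'carries more than 16 crew' holds; crew injury coverage $180,000 ≥ $175,000 → met
8. stability assessment 490 days ago vs limit 540 → met
9. hull inspection 32 days ago vs limit 60 → met
10. condition 'processes catch onboard' does not hold → requirement n/a → met
11. vessel safety decal absent → not met
12. fire-extinguisher inspection 43 days ago vs limit 30 → not met
Not met: 1, 4, 5, 6, 11, 12

1, 4, 5, 6, 11, 12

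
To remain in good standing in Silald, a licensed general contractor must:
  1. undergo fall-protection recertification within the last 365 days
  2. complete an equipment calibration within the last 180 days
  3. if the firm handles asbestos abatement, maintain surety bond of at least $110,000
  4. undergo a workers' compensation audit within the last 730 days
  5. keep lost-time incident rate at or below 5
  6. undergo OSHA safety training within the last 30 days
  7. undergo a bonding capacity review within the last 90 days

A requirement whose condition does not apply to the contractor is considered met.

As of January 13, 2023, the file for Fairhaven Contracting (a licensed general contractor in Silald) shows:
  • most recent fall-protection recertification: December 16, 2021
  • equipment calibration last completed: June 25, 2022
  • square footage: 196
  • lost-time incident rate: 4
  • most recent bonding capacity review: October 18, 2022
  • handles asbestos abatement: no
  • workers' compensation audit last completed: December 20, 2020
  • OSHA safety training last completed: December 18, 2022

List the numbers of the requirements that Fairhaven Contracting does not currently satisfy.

1, 2, 4

1. fall-protection recertification 393 days ago vs limit 365 → not met
2. equipment calibration 202 days ago vs limit 180 → not met
3. condition 'handles asbestos abatement' does not hold → requirement n/a → met
4. workers' compensation audit 754 days ago vs limit 730 → not met
5. lost-time incident rate 4 ≤ 5 → met
6. OSHA safety training 26 days ago vs limit 30 → met
7. bonding capacity review 87 days ago vs limit 90 → met
Not met: 1, 2, 4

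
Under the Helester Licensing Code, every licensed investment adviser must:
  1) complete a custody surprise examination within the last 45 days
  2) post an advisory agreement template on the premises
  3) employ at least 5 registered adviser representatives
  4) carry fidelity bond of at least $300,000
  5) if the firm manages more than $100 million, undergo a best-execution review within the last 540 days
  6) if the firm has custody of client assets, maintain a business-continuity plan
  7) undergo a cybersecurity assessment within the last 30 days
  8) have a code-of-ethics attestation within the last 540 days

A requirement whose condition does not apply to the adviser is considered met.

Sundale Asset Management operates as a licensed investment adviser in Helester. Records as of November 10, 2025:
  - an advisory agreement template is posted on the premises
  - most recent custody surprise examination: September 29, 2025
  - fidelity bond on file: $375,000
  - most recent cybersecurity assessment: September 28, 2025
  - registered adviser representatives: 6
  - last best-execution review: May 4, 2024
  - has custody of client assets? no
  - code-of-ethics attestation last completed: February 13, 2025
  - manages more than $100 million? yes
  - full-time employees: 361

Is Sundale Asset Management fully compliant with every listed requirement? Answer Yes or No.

1. custody surprise examination 42 days ago vs limit 45 → met
2. advisory agreement template present → met
3. registered adviser representatives 6 ≥ 5 → met
4. fidelity bond $375,000 ≥ $300,000 → met
5. condition 'manages more than $100 million' holds; best-execution review 555 days ago vs limit 540 → not met
6. condition 'has custody of client assets' does not hold → requirement n/a → met
7. cybersecurity assessment 43 days ago vs limit 30 → not met
8. code-of-ethics attestation 270 days ago vs limit 540 → met
Not met: 5, 7

No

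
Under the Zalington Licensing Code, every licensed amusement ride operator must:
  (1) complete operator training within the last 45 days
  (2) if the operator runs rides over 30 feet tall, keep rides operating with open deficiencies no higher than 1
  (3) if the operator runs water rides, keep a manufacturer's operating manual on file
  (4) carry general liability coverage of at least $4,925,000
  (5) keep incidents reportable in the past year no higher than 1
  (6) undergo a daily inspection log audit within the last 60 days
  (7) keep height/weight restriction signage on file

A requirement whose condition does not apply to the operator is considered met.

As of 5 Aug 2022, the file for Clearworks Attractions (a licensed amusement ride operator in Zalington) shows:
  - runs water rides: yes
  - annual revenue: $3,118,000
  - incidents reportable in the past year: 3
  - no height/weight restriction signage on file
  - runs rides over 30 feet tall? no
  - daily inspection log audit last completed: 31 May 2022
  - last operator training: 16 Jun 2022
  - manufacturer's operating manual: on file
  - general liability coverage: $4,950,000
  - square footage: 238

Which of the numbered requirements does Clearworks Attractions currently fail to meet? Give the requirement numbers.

1. operator training 50 days ago vs limit 45 → not met
2. condition 'runs rides over 30 feet tall' does not hold → requirement n/a → met
3. condition 'runs water rides' holds; manufacturer's operating manual present → met
4. general liability coverage $4,950,000 ≥ $4,925,000 → met
5. incidents reportable in the past year 3 > 1 → not met
6. daily inspection log audit 66 days ago vs limit 60 → not met
7. height/weight restriction signage absent → not met
Not met: 1, 5, 6, 7

1, 5, 6, 7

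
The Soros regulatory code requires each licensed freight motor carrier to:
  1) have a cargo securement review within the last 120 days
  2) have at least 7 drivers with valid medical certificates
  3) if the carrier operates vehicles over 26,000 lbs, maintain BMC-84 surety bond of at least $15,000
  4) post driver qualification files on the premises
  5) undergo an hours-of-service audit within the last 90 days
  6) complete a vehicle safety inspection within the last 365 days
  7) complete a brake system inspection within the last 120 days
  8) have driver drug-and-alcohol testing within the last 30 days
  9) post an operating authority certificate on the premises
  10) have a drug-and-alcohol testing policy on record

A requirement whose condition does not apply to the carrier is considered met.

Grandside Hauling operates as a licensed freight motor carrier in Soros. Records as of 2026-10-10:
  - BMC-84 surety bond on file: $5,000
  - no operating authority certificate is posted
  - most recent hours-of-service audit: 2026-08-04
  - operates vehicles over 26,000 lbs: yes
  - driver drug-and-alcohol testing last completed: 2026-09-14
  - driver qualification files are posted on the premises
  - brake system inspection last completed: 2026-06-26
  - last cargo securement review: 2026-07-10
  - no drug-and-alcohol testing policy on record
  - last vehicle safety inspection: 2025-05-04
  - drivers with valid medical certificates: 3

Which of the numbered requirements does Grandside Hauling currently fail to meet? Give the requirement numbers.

2, 3, 6, 9, 10

1. cargo securement review 92 days ago vs limit 120 → met
2. drivers with valid medical certificates 3 < 7 → not met
3. condition 'operates vehicles over 26,000 lbs' holds; BMC-84 surety bond $5,000 < $15,000 → not met
4. driver qualification files present → met
5. hours-of-service audit 67 days ago vs limit 90 → met
6. vehicle safety inspection 524 days ago vs limit 365 → not met
7. brake system inspection 106 days ago vs limit 120 → met
8. driver drug-and-alcohol testing 26 days ago vs limit 30 → met
9. operating authority certificate absent → not met
10. drug-and-alcohol testing policy absent → not met
Not met: 2, 3, 6, 9, 10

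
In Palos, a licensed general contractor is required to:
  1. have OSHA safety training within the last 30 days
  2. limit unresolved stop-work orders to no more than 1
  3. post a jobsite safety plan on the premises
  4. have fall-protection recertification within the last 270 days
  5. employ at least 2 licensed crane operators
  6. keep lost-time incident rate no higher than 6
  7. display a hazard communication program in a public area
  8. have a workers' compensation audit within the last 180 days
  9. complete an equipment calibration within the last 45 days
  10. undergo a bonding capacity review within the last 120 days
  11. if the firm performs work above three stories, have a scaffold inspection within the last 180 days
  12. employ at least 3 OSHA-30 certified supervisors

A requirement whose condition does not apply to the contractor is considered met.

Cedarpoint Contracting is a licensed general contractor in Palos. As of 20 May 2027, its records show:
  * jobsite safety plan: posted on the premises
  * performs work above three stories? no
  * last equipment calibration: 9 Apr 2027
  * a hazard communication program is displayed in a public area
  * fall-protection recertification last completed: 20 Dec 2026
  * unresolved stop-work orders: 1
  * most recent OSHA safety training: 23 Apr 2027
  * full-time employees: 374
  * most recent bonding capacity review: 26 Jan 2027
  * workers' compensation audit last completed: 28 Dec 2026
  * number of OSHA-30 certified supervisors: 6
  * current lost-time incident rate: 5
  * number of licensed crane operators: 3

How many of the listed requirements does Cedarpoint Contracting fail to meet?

1. OSHA safety training 27 days ago vs limit 30 → met
2. unresolved stop-work orders 1 ≤ 1 → met
3. jobsite safety plan present → met
4. fall-protection recertification 151 days ago vs limit 270 → met
5. licensed crane operators 3 ≥ 2 → met
6. lost-time incident rate 5 ≤ 6 → met
7. hazard communication program present → met
8. workers' compensation audit 143 days ago vs limit 180 → met
9. equipment calibration 41 days ago vs limit 45 → met
10. bonding capacity review 114 days ago vs limit 120 → met
11. condition 'performs work above three stories' does not hold → requirement n/a → met
12. OSHA-30 certified supervisors 6 ≥ 3 → met
Not met: 0 of 12

0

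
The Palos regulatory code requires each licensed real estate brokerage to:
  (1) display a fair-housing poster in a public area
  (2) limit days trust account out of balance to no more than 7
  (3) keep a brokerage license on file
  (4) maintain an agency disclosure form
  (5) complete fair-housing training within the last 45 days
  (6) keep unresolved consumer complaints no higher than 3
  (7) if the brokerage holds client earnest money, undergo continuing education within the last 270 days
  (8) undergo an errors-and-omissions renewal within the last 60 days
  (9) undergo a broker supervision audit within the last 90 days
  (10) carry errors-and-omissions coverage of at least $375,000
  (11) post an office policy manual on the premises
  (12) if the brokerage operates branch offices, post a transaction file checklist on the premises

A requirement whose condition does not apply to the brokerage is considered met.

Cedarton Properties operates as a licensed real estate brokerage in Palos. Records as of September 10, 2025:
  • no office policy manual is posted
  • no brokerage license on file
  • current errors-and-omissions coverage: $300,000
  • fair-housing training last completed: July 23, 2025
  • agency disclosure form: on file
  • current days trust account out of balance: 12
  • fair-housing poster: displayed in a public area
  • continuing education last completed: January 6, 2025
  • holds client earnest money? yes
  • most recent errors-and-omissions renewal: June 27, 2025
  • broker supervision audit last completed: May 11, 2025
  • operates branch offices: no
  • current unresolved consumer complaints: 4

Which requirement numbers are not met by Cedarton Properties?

1. fair-housing poster present → met
2. days trust account out of balance 12 > 7 → not met
3. brokerage license absent → not met
4. agency disclosure form present → met
5. fair-housing training 49 days ago vs limit 45 → not met
6. unresolved consumer complaints 4 > 3 → not met
7. condition 'holds client earnest money' holds; continuing education 247 days ago vs limit 270 → met
8. errors-and-omissions renewal 75 days ago vs limit 60 → not met
9. broker supervision audit 122 days ago vs limit 90 → not met
10. errors-and-omissions coverage $300,000 < $375,000 → not met
11. office policy manual absent → not met
12. condition 'operates branch offices' does not hold → requirement n/a → met
Not met: 2, 3, 5, 6, 8, 9, 10, 11

2, 3, 5, 6, 8, 9, 10, 11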